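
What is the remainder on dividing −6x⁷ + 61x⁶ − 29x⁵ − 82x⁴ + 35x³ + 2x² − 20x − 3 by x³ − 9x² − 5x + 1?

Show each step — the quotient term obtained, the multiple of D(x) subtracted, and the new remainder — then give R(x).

Step 1: lead(−6x⁷ + 61x⁶ − 29x⁵ − 82x⁴ + 35x³ + 2x² − 20x − 3) ÷ lead(D) = −6x⁷ ÷ x³ = −6x⁴. Subtract (−6x⁴)·D = −6x⁷ + 54x⁶ + 30x⁵ − 6x⁴. Remainder: 7x⁶ − 59x⁵ − 76x⁴ + 35x³ + 2x² − 20x − 3.
Step 2: lead(7x⁶ − 59x⁵ − 76x⁴ + 35x³ + 2x² − 20x − 3) ÷ lead(D) = 7x⁶ ÷ x³ = 7x³. Subtract (7x³)·D = 7x⁶ − 63x⁵ − 35x⁴ + 7x³. Remainder: 4x⁵ − 41x⁴ + 28x³ + 2x² − 20x − 3.
Step 3: lead(4x⁵ − 41x⁴ + 28x³ + 2x² − 20x − 3) ÷ lead(D) = 4x⁵ ÷ x³ = 4x². Subtract (4x²)·D = 4x⁵ − 36x⁴ − 20x³ + 4x². Remainder: −5x⁴ + 48x³ − 2x² − 20x − 3.
Step 4: lead(−5x⁴ + 48x³ − 2x² − 20x − 3) ÷ lead(D) = −5x⁴ ÷ x³ = −5x. Subtract (−5x)·D = −5x⁴ + 45x³ + 25x² − 5x. Remainder: 3x³ − 27x² − 15x − 3.
Step 5: lead(3x³ − 27x² − 15x − 3) ÷ lead(D) = 3x³ ÷ x³ = 3. Subtract (3)·D = 3x³ − 27x² − 15x + 3. Remainder: −6.

R(x) = −6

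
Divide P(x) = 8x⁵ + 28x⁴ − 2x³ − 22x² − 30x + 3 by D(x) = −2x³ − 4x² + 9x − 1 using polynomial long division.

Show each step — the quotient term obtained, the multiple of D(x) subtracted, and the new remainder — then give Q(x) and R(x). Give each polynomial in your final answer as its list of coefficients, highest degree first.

Step 1: lead(8x⁵ + 28x⁴ − 2x³ − 22x² − 30x + 3) ÷ lead(D) = 8x⁵ ÷ −2x³ = −4x². Subtract (−4x²)·D = 8x⁵ + 16x⁴ − 36x³ + 4x². Remainder: 12x⁴ + 34x³ − 26x² − 30x + 3.
Step 2: lead(12x⁴ + 34x³ − 26x² − 30x + 3) ÷ lead(D) = 12x⁴ ÷ −2x³ = −6x. Subtract (−6x)·D = 12x⁴ + 24x³ − 54x² + 6x. Remainder: 10x³ + 28x² − 36x + 3.
Step 3: lead(10x³ + 28x² − 36x + 3) ÷ lead(D) = 10x³ ÷ −2x³ = −5. Subtract (−5)·D = 10x³ + 20x² − 45x + 5. Remainder: 8x² + 9x − 2.

Q = [-4, -6, -5]; R = [8, 9, -2]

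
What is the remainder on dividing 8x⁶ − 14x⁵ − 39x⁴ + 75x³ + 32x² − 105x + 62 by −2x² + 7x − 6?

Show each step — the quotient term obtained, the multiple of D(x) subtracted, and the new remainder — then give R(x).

R(x) = 6x + 8

Step 1: lead(8x⁶ − 14x⁵ − 39x⁴ + 75x³ + 32x² − 105x + 62) ÷ lead(D) = 8x⁶ ÷ −2x² = −4x⁴. Subtract (−4x⁴)·D = 8x⁶ − 28x⁵ + 24x⁴. Remainder: 14x⁵ − 63x⁴ + 75x³ + 32x² − 105x + 62.
Step 2: lead(14x⁵ − 63x⁴ + 75x³ + 32x² − 105x + 62) ÷ lead(D) = 14x⁵ ÷ −2x² = −7x³. Subtract (−7x³)·D = 14x⁵ − 49x⁴ + 42x³. Remainder: −14x⁴ + 33x³ + 32x² − 105x + 62.
Step 3: lead(−14x⁴ + 33x³ + 32x² − 105x + 62) ÷ lead(D) = −14x⁴ ÷ −2x² = 7x². Subtract (7x²)·D = −14x⁴ + 49x³ − 42x². Remainder: −16x³ + 74x² − 105x + 62.
Step 4: lead(−16x³ + 74x² − 105x + 62) ÷ lead(D) = −16x³ ÷ −2x² = 8x. Subtract (8x)·D = −16x³ + 56x² − 48x. Remainder: 18x² − 57x + 62.
Step 5: lead(18x² − 57x + 62) ÷ lead(D) = 18x² ÷ −2x² = −9. Subtract (−9)·D = 18x² − 63x + 54. Remainder: 6x + 8.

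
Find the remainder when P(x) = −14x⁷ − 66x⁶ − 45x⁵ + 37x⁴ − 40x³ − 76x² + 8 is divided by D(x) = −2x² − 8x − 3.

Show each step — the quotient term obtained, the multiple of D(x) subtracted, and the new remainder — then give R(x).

Step 1: lead(−14x⁷ − 66x⁶ − 45x⁵ + 37x⁴ − 40x³ − 76x² + 8) ÷ lead(D) = −14x⁷ ÷ −2x² = 7x⁵. Subtract (7x⁵)·D = −14x⁷ − 56x⁶ − 21x⁵. Remainder: −10x⁶ − 24x⁵ + 37x⁴ − 40x³ − 76x² + 8.
Step 2: lead(−10x⁶ − 24x⁵ + 37x⁴ − 40x³ − 76x² + 8) ÷ lead(D) = −10x⁶ ÷ −2x² = 5x⁴. Subtract (5x⁴)·D = −10x⁶ − 40x⁵ − 15x⁴. Remainder: 16x⁵ + 52x⁴ − 40x³ − 76x² + 8.
Step 3: lead(16x⁵ + 52x⁴ − 40x³ − 76x² + 8) ÷ lead(D) = 16x⁵ ÷ −2x² = −8x³. Subtract (−8x³)·D = 16x⁵ + 64x⁴ + 24x³. Remainder: −12x⁴ − 64x³ − 76x² + 8.
Step 4: lead(−12x⁴ − 64x³ − 76x² + 8) ÷ lead(D) = −12x⁴ ÷ −2x² = 6x². Subtract (6x²)·D = −12x⁴ − 48x³ − 18x². Remainder: −16x³ − 58x² + 8.
Step 5: lead(−16x³ − 58x² + 8) ÷ lead(D) = −16x³ ÷ −2x² = 8x. Subtract (8x)·D = −16x³ − 64x² − 24x. Remainder: 6x² + 24x + 8.
Step 6: lead(6x² + 24x + 8) ÷ lead(D) = 6x² ÷ −2x² = −3. Subtract (−3)·D = 6x² + 24x + 9. Remainder: −1.

R(x) = −1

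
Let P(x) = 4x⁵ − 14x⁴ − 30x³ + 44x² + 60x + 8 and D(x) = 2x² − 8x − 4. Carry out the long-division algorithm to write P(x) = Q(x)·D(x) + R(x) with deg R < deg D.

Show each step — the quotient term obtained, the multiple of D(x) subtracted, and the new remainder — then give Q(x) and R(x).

Q(x) = 2x³ + x² − 7x − 4; R(x) = −8

Step 1: lead(4x⁵ − 14x⁴ − 30x³ + 44x² + 60x + 8) ÷ lead(D) = 4x⁵ ÷ 2x² = 2x³. Subtract (2x³)·D = 4x⁵ − 16x⁴ − 8x³. Remainder: 2x⁴ − 22x³ + 44x² + 60x + 8.
Step 2: lead(2x⁴ − 22x³ + 44x² + 60x + 8) ÷ lead(D) = 2x⁴ ÷ 2x² = x². Subtract (x²)·D = 2x⁴ − 8x³ − 4x². Remainder: −14x³ + 48x² + 60x + 8.
Step 3: lead(−14x³ + 48x² + 60x + 8) ÷ lead(D) = −14x³ ÷ 2x² = −7x. Subtract (−7x)·D = −14x³ + 56x² + 28x. Remainder: −8x² + 32x + 8.
Step 4: lead(−8x² + 32x + 8) ÷ lead(D) = −8x² ÷ 2x² = −4. Subtract (−4)·D = −8x² + 32x + 16. Remainder: −8.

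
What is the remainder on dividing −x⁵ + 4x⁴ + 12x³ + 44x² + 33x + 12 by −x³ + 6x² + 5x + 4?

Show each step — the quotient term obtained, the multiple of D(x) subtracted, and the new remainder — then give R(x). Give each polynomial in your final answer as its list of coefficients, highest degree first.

Step 1: lead(−x⁵ + 4x⁴ + 12x³ + 44x² + 33x + 12) ÷ lead(D) = −x⁵ ÷ −x³ = x². Subtract (x²)·D = −x⁵ + 6x⁴ + 5x³ + 4x². Remainder: −2x⁴ + 7x³ + 40x² + 33x + 12.
Step 2: lead(−2x⁴ + 7x³ + 40x² + 33x + 12) ÷ lead(D) = −2x⁴ ÷ −x³ = 2x. Subtract (2x)·D = −2x⁴ + 12x³ + 10x² + 8x. Remainder: −5x³ + 30x² + 25x + 12.
Step 3: lead(−5x³ + 30x² + 25x + 12) ÷ lead(D) = −5x³ ÷ −x³ = 5. Subtract (5)·D = −5x³ + 30x² + 25x + 20. Remainder: −8.

R = [-8]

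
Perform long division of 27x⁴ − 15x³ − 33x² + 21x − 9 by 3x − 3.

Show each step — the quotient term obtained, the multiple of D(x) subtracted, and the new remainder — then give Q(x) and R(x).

Q(x) = 9x³ + 4x² − 7x; R(x) = −9

Step 1: lead(27x⁴ − 15x³ − 33x² + 21x − 9) ÷ lead(D) = 27x⁴ ÷ 3x = 9x³. Subtract (9x³)·D = 27x⁴ − 27x³. Remainder: 12x³ − 33x² + 21x − 9.
Step 2: lead(12x³ − 33x² + 21x − 9) ÷ lead(D) = 12x³ ÷ 3x = 4x². Subtract (4x²)·D = 12x³ − 12x². Remainder: −21x² + 21x − 9.
Step 3: lead(−21x² + 21x − 9) ÷ lead(D) = −21x² ÷ 3x = −7x. Subtract (−7x)·D = −21x² + 21x. Remainder: −9.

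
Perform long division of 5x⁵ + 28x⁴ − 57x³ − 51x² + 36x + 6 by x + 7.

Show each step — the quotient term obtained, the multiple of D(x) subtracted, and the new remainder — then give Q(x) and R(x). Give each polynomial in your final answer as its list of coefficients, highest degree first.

Q = [5, -7, -8, 5, 1]; R = [-1]

Step 1: lead(5x⁵ + 28x⁴ − 57x³ − 51x² + 36x + 6) ÷ lead(D) = 5x⁵ ÷ x = 5x⁴. Subtract (5x⁴)·D = 5x⁵ + 35x⁴. Remainder: −7x⁴ − 57x³ − 51x² + 36x + 6.
Step 2: lead(−7x⁴ − 57x³ − 51x² + 36x + 6) ÷ lead(D) = −7x⁴ ÷ x = −7x³. Subtract (−7x³)·D = −7x⁴ − 49x³. Remainder: −8x³ − 51x² + 36x + 6.
Step 3: lead(−8x³ − 51x² + 36x + 6) ÷ lead(D) = −8x³ ÷ x = −8x². Subtract (−8x²)·D = −8x³ − 56x². Remainder: 5x² + 36x + 6.
Step 4: lead(5x² + 36x + 6) ÷ lead(D) = 5x² ÷ x = 5x. Subtract (5x)·D = 5x² + 35x. Remainder: x + 6.
Step 5: lead(x + 6) ÷ lead(D) = x ÷ x = 1. Subtract (1)·D = x + 7. Remainder: −1.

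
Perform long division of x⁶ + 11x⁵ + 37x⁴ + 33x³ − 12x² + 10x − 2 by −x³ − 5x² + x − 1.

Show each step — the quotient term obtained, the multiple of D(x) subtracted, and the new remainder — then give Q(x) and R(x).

Step 1: lead(x⁶ + 11x⁵ + 37x⁴ + 33x³ − 12x² + 10x − 2) ÷ lead(D) = x⁶ ÷ −x³ = −x³. Subtract (−x³)·D = x⁶ + 5x⁵ − x⁴ + x³. Remainder: 6x⁵ + 38x⁴ + 32x³ − 12x² + 10x − 2.
Step 2: lead(6x⁵ + 38x⁴ + 32x³ − 12x² + 10x − 2) ÷ lead(D) = 6x⁵ ÷ −x³ = −6x². Subtract (−6x²)·D = 6x⁵ + 30x⁴ − 6x³ + 6x². Remainder: 8x⁴ + 38x³ − 18x² + 10x − 2.
Step 3: lead(8x⁴ + 38x³ − 18x² + 10x − 2) ÷ lead(D) = 8x⁴ ÷ −x³ = −8x. Subtract (−8x)·D = 8x⁴ + 40x³ − 8x² + 8x. Remainder: −2x³ − 10x² + 2x − 2.
Step 4: lead(−2x³ − 10x² + 2x − 2) ÷ lead(D) = −2x³ ÷ −x³ = 2. Subtract (2)·D = −2x³ − 10x² + 2x − 2. Remainder: 0.

Q(x) = −x³ − 6x² − 8x + 2; R(x) = 0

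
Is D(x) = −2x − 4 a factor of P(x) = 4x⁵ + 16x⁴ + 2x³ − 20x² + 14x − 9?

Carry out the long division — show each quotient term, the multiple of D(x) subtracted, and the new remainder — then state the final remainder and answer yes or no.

R(x) = −5, so D(x) is not a factor of P(x). no

Step 1: lead(4x⁵ + 16x⁴ + 2x³ − 20x² + 14x − 9) ÷ lead(D) = 4x⁵ ÷ −2x = −2x⁴. Subtract (−2x⁴)·D = 4x⁵ + 8x⁴. Remainder: 8x⁴ + 2x³ − 20x² + 14x − 9.
Step 2: lead(8x⁴ + 2x³ − 20x² + 14x − 9) ÷ lead(D) = 8x⁴ ÷ −2x = −4x³. Subtract (−4x³)·D = 8x⁴ + 16x³. Remainder: −14x³ − 20x² + 14x − 9.
Step 3: lead(−14x³ − 20x² + 14x − 9) ÷ lead(D) = −14x³ ÷ −2x = 7x². Subtract (7x²)·D = −14x³ − 28x². Remainder: 8x² + 14x − 9.
Step 4: lead(8x² + 14x − 9) ÷ lead(D) = 8x² ÷ −2x = −4x. Subtract (−4x)·D = 8x² + 16x. Remainder: −2x − 9.
Step 5: lead(−2x − 9) ÷ lead(D) = −2x ÷ −2x = 1. Subtract (1)·D = −2x − 4. Remainder: −5.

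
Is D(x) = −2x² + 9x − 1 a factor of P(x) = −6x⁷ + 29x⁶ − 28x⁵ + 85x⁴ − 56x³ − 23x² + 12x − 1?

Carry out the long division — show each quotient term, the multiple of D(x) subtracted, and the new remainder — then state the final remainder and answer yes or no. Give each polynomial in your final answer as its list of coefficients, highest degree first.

Step 1: lead(−6x⁷ + 29x⁶ − 28x⁵ + 85x⁴ − 56x³ − 23x² + 12x − 1) ÷ lead(D) = −6x⁷ ÷ −2x² = 3x⁵. Subtract (3x⁵)·D = −6x⁷ + 27x⁶ − 3x⁵. Remainder: 2x⁶ − 25x⁵ + 85x⁴ − 56x³ − 23x² + 12x − 1.
Step 2: lead(2x⁶ − 25x⁵ + 85x⁴ − 56x³ − 23x² + 12x − 1) ÷ lead(D) = 2x⁶ ÷ −2x² = −x⁴. Subtract (−x⁴)·D = 2x⁶ − 9x⁵ + x⁴. Remainder: −16x⁵ + 84x⁴ − 56x³ − 23x² + 12x − 1.
Step 3: lead(−16x⁵ + 84x⁴ − 56x³ − 23x² + 12x − 1) ÷ lead(D) = −16x⁵ ÷ −2x² = 8x³. Subtract (8x³)·D = −16x⁵ + 72x⁴ − 8x³. Remainder: 12x⁴ − 48x³ − 23x² + 12x − 1.
Step 4: lead(12x⁴ − 48x³ − 23x² + 12x − 1) ÷ lead(D) = 12x⁴ ÷ −2x² = −6x². Subtract (−6x²)·D = 12x⁴ − 54x³ + 6x². Remainder: 6x³ − 29x² + 12x − 1.
Step 5: lead(6x³ − 29x² + 12x − 1) ÷ lead(D) = 6x³ ÷ −2x² = −3x. Subtract (−3x)·D = 6x³ − 27x² + 3x. Remainder: −2x² + 9x − 1.
Step 6: lead(−2x² + 9x − 1) ÷ lead(D) = −2x² ÷ −2x² = 1. Subtract (1)·D = −2x² + 9x − 1. Remainder: 0.

R = [0], so D(x) is a factor of P(x). yes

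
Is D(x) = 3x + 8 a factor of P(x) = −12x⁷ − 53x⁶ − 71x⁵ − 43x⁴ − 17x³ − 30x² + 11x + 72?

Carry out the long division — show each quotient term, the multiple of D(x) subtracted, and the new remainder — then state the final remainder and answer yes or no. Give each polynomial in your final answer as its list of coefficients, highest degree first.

Step 1: lead(−12x⁷ − 53x⁶ − 71x⁵ − 43x⁴ − 17x³ − 30x² + 11x + 72) ÷ lead(D) = −12x⁷ ÷ 3x = −4x⁶. Subtract (−4x⁶)·D = −12x⁷ − 32x⁶. Remainder: −21x⁶ − 71x⁵ − 43x⁴ − 17x³ − 30x² + 11x + 72.
Step 2: lead(−21x⁶ − 71x⁵ − 43x⁴ − 17x³ − 30x² + 11x + 72) ÷ lead(D) = −21x⁶ ÷ 3x = −7x⁵. Subtract (−7x⁵)·D = −21x⁶ − 56x⁵. Remainder: −15x⁵ − 43x⁴ − 17x³ − 30x² + 11x + 72.
Step 3: lead(−15x⁵ − 43x⁴ − 17x³ − 30x² + 11x + 72) ÷ lead(D) = −15x⁵ ÷ 3x = −5x⁴. Subtract (−5x⁴)·D = −15x⁵ − 40x⁴. Remainder: −3x⁴ − 17x³ − 30x² + 11x + 72.
Step 4: lead(−3x⁴ − 17x³ − 30x² + 11x + 72) ÷ lead(D) = −3x⁴ ÷ 3x = −x³. Subtract (−x³)·D = −3x⁴ − 8x³. Remainder: −9x³ − 30x² + 11x + 72.
Step 5: lead(−9x³ − 30x² + 11x + 72) ÷ lead(D) = −9x³ ÷ 3x = −3x². Subtract (−3x²)·D = −9x³ − 24x². Remainder: −6x² + 11x + 72.
Step 6: lead(−6x² + 11x + 72) ÷ lead(D) = −6x² ÷ 3x = −2x. Subtract (−2x)·D = −6x² − 16x. Remainder: 27x + 72.
Step 7: lead(27x + 72) ÷ lead(D) = 27x ÷ 3x = 9. Subtract (9)·D = 27x + 72. Remainder: 0.

R = [0], so D(x) is a factor of P(x). yes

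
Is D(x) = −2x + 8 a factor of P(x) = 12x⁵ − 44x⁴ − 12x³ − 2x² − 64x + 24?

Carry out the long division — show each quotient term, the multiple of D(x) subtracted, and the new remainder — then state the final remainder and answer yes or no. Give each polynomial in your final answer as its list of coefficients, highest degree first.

Step 1: lead(12x⁵ − 44x⁴ − 12x³ − 2x² − 64x + 24) ÷ lead(D) = 12x⁵ ÷ −2x = −6x⁴. Subtract (−6x⁴)·D = 12x⁵ − 48x⁴. Remainder: 4x⁴ − 12x³ − 2x² − 64x + 24.
Step 2: lead(4x⁴ − 12x³ − 2x² − 64x + 24) ÷ lead(D) = 4x⁴ ÷ −2x = −2x³. Subtract (−2x³)·D = 4x⁴ − 16x³. Remainder: 4x³ − 2x² − 64x + 24.
Step 3: lead(4x³ − 2x² − 64x + 24) ÷ lead(D) = 4x³ ÷ −2x = −2x². Subtract (−2x²)·D = 4x³ − 16x². Remainder: 14x² − 64x + 24.
Step 4: lead(14x² − 64x + 24) ÷ lead(D) = 14x² ÷ −2x = −7x. Subtract (−7x)·D = 14x² − 56x. Remainder: −8x + 24.
Step 5: lead(−8x + 24) ÷ lead(D) = −8x ÷ −2x = 4. Subtract (4)·D = −8x + 32. Remainder: −8.

R = [-8], so D(x) is not a factor of P(x). no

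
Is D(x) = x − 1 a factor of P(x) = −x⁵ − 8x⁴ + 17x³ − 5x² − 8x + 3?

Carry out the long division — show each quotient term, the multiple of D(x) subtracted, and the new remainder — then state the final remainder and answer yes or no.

R(x) = −2, so D(x) is not a factor of P(x). no

Step 1: lead(−x⁵ − 8x⁴ + 17x³ − 5x² − 8x + 3) ÷ lead(D) = −x⁵ ÷ x = −x⁴. Subtract (−x⁴)·D = −x⁵ + x⁴. Remainder: −9x⁴ + 17x³ − 5x² − 8x + 3.
Step 2: lead(−9x⁴ + 17x³ − 5x² − 8x + 3) ÷ lead(D) = −9x⁴ ÷ x = −9x³. Subtract (−9x³)·D = −9x⁴ + 9x³. Remainder: 8x³ − 5x² − 8x + 3.
Step 3: lead(8x³ − 5x² − 8x + 3) ÷ lead(D) = 8x³ ÷ x = 8x². Subtract (8x²)·D = 8x³ − 8x². Remainder: 3x² − 8x + 3.
Step 4: lead(3x² − 8x + 3) ÷ lead(D) = 3x² ÷ x = 3x. Subtract (3x)·D = 3x² − 3x. Remainder: −5x + 3.
Step 5: lead(−5x + 3) ÷ lead(D) = −5x ÷ x = −5. Subtract (−5)·D = −5x + 5. Remainder: −2.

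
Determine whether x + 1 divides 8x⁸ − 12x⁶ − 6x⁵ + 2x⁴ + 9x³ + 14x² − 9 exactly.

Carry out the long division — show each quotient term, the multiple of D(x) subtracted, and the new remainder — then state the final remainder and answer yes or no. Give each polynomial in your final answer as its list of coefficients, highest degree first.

R = [0], so D(x) is a factor of P(x). yes

Step 1: lead(8x⁸ − 12x⁶ − 6x⁵ + 2x⁴ + 9x³ + 14x² − 9) ÷ lead(D) = 8x⁸ ÷ x = 8x⁷. Subtract (8x⁷)·D = 8x⁸ + 8x⁷. Remainder: −8x⁷ − 12x⁶ − 6x⁵ + 2x⁴ + 9x³ + 14x² − 9.
Step 2: lead(−8x⁷ − 12x⁶ − 6x⁵ + 2x⁴ + 9x³ + 14x² − 9) ÷ lead(D) = −8x⁷ ÷ x = −8x⁶. Subtract (−8x⁶)·D = −8x⁷ − 8x⁶. Remainder: −4x⁶ − 6x⁵ + 2x⁴ + 9x³ + 14x² − 9.
Step 3: lead(−4x⁶ − 6x⁵ + 2x⁴ + 9x³ + 14x² − 9) ÷ lead(D) = −4x⁶ ÷ x = −4x⁵. Subtract (−4x⁵)·D = −4x⁶ − 4x⁵. Remainder: −2x⁵ + 2x⁴ + 9x³ + 14x² − 9.
Step 4: lead(−2x⁵ + 2x⁴ + 9x³ + 14x² − 9) ÷ lead(D) = −2x⁵ ÷ x = −2x⁴. Subtract (−2x⁴)·D = −2x⁵ − 2x⁴. Remainder: 4x⁴ + 9x³ + 14x² − 9.
Step 5: lead(4x⁴ + 9x³ + 14x² − 9) ÷ lead(D) = 4x⁴ ÷ x = 4x³. Subtract (4x³)·D = 4x⁴ + 4x³. Remainder: 5x³ + 14x² − 9.
Step 6: lead(5x³ + 14x² − 9) ÷ lead(D) = 5x³ ÷ x = 5x². Subtract (5x²)·D = 5x³ + 5x². Remainder: 9x² − 9.
Step 7: lead(9x² − 9) ÷ lead(D) = 9x² ÷ x = 9x. Subtract (9x)·D = 9x² + 9x. Remainder: −9x − 9.
Step 8: lead(−9x − 9) ÷ lead(D) = −9x ÷ x = −9. Subtract (−9)·D = −9x − 9. Remainder: 0.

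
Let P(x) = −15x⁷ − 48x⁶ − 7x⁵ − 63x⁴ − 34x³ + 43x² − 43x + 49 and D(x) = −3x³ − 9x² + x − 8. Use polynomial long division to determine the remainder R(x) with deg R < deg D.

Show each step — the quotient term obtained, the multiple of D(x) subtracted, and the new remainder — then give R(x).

R(x) = −8x² + 3x + 1

Step 1: lead(−15x⁷ − 48x⁶ − 7x⁵ − 63x⁴ − 34x³ + 43x² − 43x + 49) ÷ lead(D) = −15x⁷ ÷ −3x³ = 5x⁴. Subtract (5x⁴)·D = −15x⁷ − 45x⁶ + 5x⁵ − 40x⁴. Remainder: −3x⁶ − 12x⁵ − 23x⁴ − 34x³ + 43x² − 43x + 49.
Step 2: lead(−3x⁶ − 12x⁵ − 23x⁴ − 34x³ + 43x² − 43x + 49) ÷ lead(D) = −3x⁶ ÷ −3x³ = x³. Subtract (x³)·D = −3x⁶ − 9x⁵ + x⁴ − 8x³. Remainder: −3x⁵ − 24x⁴ − 26x³ + 43x² − 43x + 49.
Step 3: lead(−3x⁵ − 24x⁴ − 26x³ + 43x² − 43x + 49) ÷ lead(D) = −3x⁵ ÷ −3x³ = x². Subtract (x²)·D = −3x⁵ − 9x⁴ + x³ − 8x². Remainder: −15x⁴ − 27x³ + 51x² − 43x + 49.
Step 4: lead(−15x⁴ − 27x³ + 51x² − 43x + 49) ÷ lead(D) = −15x⁴ ÷ −3x³ = 5x. Subtract (5x)·D = −15x⁴ − 45x³ + 5x² − 40x. Remainder: 18x³ + 46x² − 3x + 49.
Step 5: lead(18x³ + 46x² − 3x + 49) ÷ lead(D) = 18x³ ÷ −3x³ = −6. Subtract (−6)·D = 18x³ + 54x² − 6x + 48. Remainder: −8x² + 3x + 1.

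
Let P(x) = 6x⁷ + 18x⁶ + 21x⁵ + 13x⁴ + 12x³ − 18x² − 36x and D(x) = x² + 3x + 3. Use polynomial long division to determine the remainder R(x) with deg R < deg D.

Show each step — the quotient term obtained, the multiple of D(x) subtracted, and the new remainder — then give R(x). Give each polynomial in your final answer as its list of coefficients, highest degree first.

Step 1: lead(6x⁷ + 18x⁶ + 21x⁵ + 13x⁴ + 12x³ − 18x² − 36x) ÷ lead(D) = 6x⁷ ÷ x² = 6x⁵. Subtract (6x⁵)·D = 6x⁷ + 18x⁶ + 18x⁵. Remainder: 3x⁵ + 13x⁴ + 12x³ − 18x² − 36x.
Step 2: lead(3x⁵ + 13x⁴ + 12x³ − 18x² − 36x) ÷ lead(D) = 3x⁵ ÷ x² = 3x³. Subtract (3x³)·D = 3x⁵ + 9x⁴ + 9x³. Remainder: 4x⁴ + 3x³ − 18x² − 36x.
Step 3: lead(4x⁴ + 3x³ − 18x² − 36x) ÷ lead(D) = 4x⁴ ÷ x² = 4x². Subtract (4x²)·D = 4x⁴ + 12x³ + 12x². Remainder: −9x³ − 30x² − 36x.
Step 4: lead(−9x³ − 30x² − 36x) ÷ lead(D) = −9x³ ÷ x² = −9x. Subtract (−9x)·D = −9x³ − 27x² − 27x. Remainder: −3x² − 9x.
Step 5: lead(−3x² − 9x) ÷ lead(D) = −3x² ÷ x² = −3. Subtract (−3)·D = −3x² − 9x − 9. Remainder: 9.

R = [9]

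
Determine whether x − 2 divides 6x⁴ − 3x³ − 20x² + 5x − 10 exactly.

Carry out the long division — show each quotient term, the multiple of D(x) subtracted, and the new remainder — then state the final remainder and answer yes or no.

Step 1: lead(6x⁴ − 3x³ − 20x² + 5x − 10) ÷ lead(D) = 6x⁴ ÷ x = 6x³. Subtract (6x³)·D = 6x⁴ − 12x³. Remainder: 9x³ − 20x² + 5x − 10.
Step 2: lead(9x³ − 20x² + 5x − 10) ÷ lead(D) = 9x³ ÷ x = 9x². Subtract (9x²)·D = 9x³ − 18x². Remainder: −2x² + 5x − 10.
Step 3: lead(−2x² + 5x − 10) ÷ lead(D) = −2x² ÷ x = −2x. Subtract (−2x)·D = −2x² + 4x. Remainder: x − 10.
Step 4: lead(x − 10) ÷ lead(D) = x ÷ x = 1. Subtract (1)·D = x − 2. Remainder: −8.

R(x) = −8, so D(x) is not a factor of P(x). no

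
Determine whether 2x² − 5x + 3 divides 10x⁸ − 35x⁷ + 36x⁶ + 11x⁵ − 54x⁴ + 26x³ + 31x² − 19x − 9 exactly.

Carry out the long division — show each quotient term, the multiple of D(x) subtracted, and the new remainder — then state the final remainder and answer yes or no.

R(x) = 3x − 6, so D(x) is not a factor of P(x). no

Step 1: lead(10x⁸ − 35x⁷ + 36x⁶ + 11x⁵ − 54x⁴ + 26x³ + 31x² − 19x − 9) ÷ lead(D) = 10x⁸ ÷ 2x² = 5x⁶. Subtract (5x⁶)·D = 10x⁸ − 25x⁷ + 15x⁶. Remainder: −10x⁷ + 21x⁶ + 11x⁵ − 54x⁴ + 26x³ + 31x² − 19x − 9.
Step 2: lead(−10x⁷ + 21x⁶ + 11x⁵ − 54x⁴ + 26x³ + 31x² − 19x − 9) ÷ lead(D) = −10x⁷ ÷ 2x² = −5x⁵. Subtract (−5x⁵)·D = −10x⁷ + 25x⁶ − 15x⁵. Remainder: −4x⁶ + 26x⁵ − 54x⁴ + 26x³ + 31x² − 19x − 9.
Step 3: lead(−4x⁶ + 26x⁵ − 54x⁴ + 26x³ + 31x² − 19x − 9) ÷ lead(D) = −4x⁶ ÷ 2x² = −2x⁴. Subtract (−2x⁴)·D = −4x⁶ + 10x⁵ − 6x⁴. Remainder: 16x⁵ − 48x⁴ + 26x³ + 31x² − 19x − 9.
Step 4: lead(16x⁵ − 48x⁴ + 26x³ + 31x² − 19x − 9) ÷ lead(D) = 16x⁵ ÷ 2x² = 8x³. Subtract (8x³)·D = 16x⁵ − 40x⁴ + 24x³. Remainder: −8x⁴ + 2x³ + 31x² − 19x − 9.
Step 5: lead(−8x⁴ + 2x³ + 31x² − 19x − 9) ÷ lead(D) = −8x⁴ ÷ 2x² = −4x². Subtract (−4x²)·D = −8x⁴ + 20x³ − 12x². Remainder: −18x³ + 43x² − 19x − 9.
Step 6: lead(−18x³ + 43x² − 19x − 9) ÷ lead(D) = −18x³ ÷ 2x² = −9x. Subtract (−9x)·D = −18x³ + 45x² − 27x. Remainder: −2x² + 8x − 9.
Step 7: lead(−2x² + 8x − 9) ÷ lead(D) = −2x² ÷ 2x² = −1. Subtract (−1)·D = −2x² + 5x − 3. Remainder: 3x − 6.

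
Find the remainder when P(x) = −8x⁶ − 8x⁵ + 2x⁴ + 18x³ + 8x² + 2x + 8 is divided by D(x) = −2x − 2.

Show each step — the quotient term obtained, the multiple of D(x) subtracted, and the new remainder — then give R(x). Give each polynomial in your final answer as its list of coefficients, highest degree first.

R = [-2]

Step 1: lead(−8x⁶ − 8x⁵ + 2x⁴ + 18x³ + 8x² + 2x + 8) ÷ lead(D) = −8x⁶ ÷ −2x = 4x⁵. Subtract (4x⁵)·D = −8x⁶ − 8x⁵. Remainder: 2x⁴ + 18x³ + 8x² + 2x + 8.
Step 2: lead(2x⁴ + 18x³ + 8x² + 2x + 8) ÷ lead(D) = 2x⁴ ÷ −2x = −x³. Subtract (−x³)·D = 2x⁴ + 2x³. Remainder: 16x³ + 8x² + 2x + 8.
Step 3: lead(16x³ + 8x² + 2x + 8) ÷ lead(D) = 16x³ ÷ −2x = −8x². Subtract (−8x²)·D = 16x³ + 16x². Remainder: −8x² + 2x + 8.
Step 4: lead(−8x² + 2x + 8) ÷ lead(D) = −8x² ÷ −2x = 4x. Subtract (4x)·D = −8x² − 8x. Remainder: 10x + 8.
Step 5: lead(10x + 8) ÷ lead(D) = 10x ÷ −2x = −5. Subtract (−5)·D = 10x + 10. Remainder: −2.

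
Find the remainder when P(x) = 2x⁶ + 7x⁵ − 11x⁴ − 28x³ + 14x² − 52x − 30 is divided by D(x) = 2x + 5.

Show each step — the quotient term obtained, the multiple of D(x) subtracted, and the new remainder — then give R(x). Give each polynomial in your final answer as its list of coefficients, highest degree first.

R = [0]

Step 1: lead(2x⁶ + 7x⁵ − 11x⁴ − 28x³ + 14x² − 52x − 30) ÷ lead(D) = 2x⁶ ÷ 2x = x⁵. Subtract (x⁵)·D = 2x⁶ + 5x⁵. Remainder: 2x⁵ − 11x⁴ − 28x³ + 14x² − 52x − 30.
Step 2: lead(2x⁵ − 11x⁴ − 28x³ + 14x² − 52x − 30) ÷ lead(D) = 2x⁵ ÷ 2x = x⁴. Subtract (x⁴)·D = 2x⁵ + 5x⁴. Remainder: −16x⁴ − 28x³ + 14x² − 52x − 30.
Step 3: lead(−16x⁴ − 28x³ + 14x² − 52x − 30) ÷ lead(D) = −16x⁴ ÷ 2x = −8x³. Subtract (−8x³)·D = −16x⁴ − 40x³. Remainder: 12x³ + 14x² − 52x − 30.
Step 4: lead(12x³ + 14x² − 52x − 30) ÷ lead(D) = 12x³ ÷ 2x = 6x². Subtract (6x²)·D = 12x³ + 30x². Remainder: −16x² − 52x − 30.
Step 5: lead(−16x² − 52x − 30) ÷ lead(D) = −16x² ÷ 2x = −8x. Subtract (−8x)·D = −16x² − 40x. Remainder: −12x − 30.
Step 6: lead(−12x − 30) ÷ lead(D) = −12x ÷ 2x = −6. Subtract (−6)·D = −12x − 30. Remainder: 0.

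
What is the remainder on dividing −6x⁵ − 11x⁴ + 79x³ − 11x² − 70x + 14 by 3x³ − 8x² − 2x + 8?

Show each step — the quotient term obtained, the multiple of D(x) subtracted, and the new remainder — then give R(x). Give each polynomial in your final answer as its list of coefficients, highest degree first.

Step 1: lead(−6x⁵ − 11x⁴ + 79x³ − 11x² − 70x + 14) ÷ lead(D) = −6x⁵ ÷ 3x³ = −2x². Subtract (−2x²)·D = −6x⁵ + 16x⁴ + 4x³ − 16x². Remainder: −27x⁴ + 75x³ + 5x² − 70x + 14.
Step 2: lead(−27x⁴ + 75x³ + 5x² − 70x + 14) ÷ lead(D) = −27x⁴ ÷ 3x³ = −9x. Subtract (−9x)·D = −27x⁴ + 72x³ + 18x² − 72x. Remainder: 3x³ − 13x² + 2x + 14.
Step 3: lead(3x³ − 13x² + 2x + 14) ÷ lead(D) = 3x³ ÷ 3x³ = 1. Subtract (1)·D = 3x³ − 8x² − 2x + 8. Remainder: −5x² + 4x + 6.

R = [-5, 4, 6]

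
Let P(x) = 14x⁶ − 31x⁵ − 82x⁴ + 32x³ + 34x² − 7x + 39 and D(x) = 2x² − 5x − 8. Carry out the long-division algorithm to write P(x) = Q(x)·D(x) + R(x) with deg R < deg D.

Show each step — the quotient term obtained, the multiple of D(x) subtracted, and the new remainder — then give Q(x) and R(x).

Step 1: lead(14x⁶ − 31x⁵ − 82x⁴ + 32x³ + 34x² − 7x + 39) ÷ lead(D) = 14x⁶ ÷ 2x² = 7x⁴. Subtract (7x⁴)·D = 14x⁶ − 35x⁵ − 56x⁴. Remainder: 4x⁵ − 26x⁴ + 32x³ + 34x² − 7x + 39.
Step 2: lead(4x⁵ − 26x⁴ + 32x³ + 34x² − 7x + 39) ÷ lead(D) = 4x⁵ ÷ 2x² = 2x³. Subtract (2x³)·D = 4x⁵ − 10x⁴ − 16x³. Remainder: −16x⁴ + 48x³ + 34x² − 7x + 39.
Step 3: lead(−16x⁴ + 48x³ + 34x² − 7x + 39) ÷ lead(D) = −16x⁴ ÷ 2x² = −8x². Subtract (−8x²)·D = −16x⁴ + 40x³ + 64x². Remainder: 8x³ − 30x² − 7x + 39.
Step 4: lead(8x³ − 30x² − 7x + 39) ÷ lead(D) = 8x³ ÷ 2x² = 4x. Subtract (4x)·D = 8x³ − 20x² − 32x. Remainder: −10x² + 25x + 39.
Step 5: lead(−10x² + 25x + 39) ÷ lead(D) = −10x² ÷ 2x² = −5. Subtract (−5)·D = −10x² + 25x + 40. Remainder: −1.

Q(x) = 7x⁴ + 2x³ − 8x² + 4x − 5; R(x) = −1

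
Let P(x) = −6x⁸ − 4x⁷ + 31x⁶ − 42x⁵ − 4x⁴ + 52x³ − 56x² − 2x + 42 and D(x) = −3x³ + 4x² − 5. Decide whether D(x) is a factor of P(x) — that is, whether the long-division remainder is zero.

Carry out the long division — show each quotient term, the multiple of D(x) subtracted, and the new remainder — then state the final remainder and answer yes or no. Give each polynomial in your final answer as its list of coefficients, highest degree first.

Step 1: lead(−6x⁸ − 4x⁷ + 31x⁶ − 42x⁵ − 4x⁴ + 52x³ − 56x² − 2x + 42) ÷ lead(D) = −6x⁸ ÷ −3x³ = 2x⁵. Subtract (2x⁵)·D = −6x⁸ + 8x⁷ − 10x⁵. Remainder: −12x⁷ + 31x⁶ − 32x⁵ − 4x⁴ + 52x³ − 56x² − 2x + 42.
Step 2: lead(−12x⁷ + 31x⁶ − 32x⁵ − 4x⁴ + 52x³ − 56x² − 2x + 42) ÷ lead(D) = −12x⁷ ÷ −3x³ = 4x⁴. Subtract (4x⁴)·D = −12x⁷ + 16x⁶ − 20x⁴. Remainder: 15x⁶ − 32x⁵ + 16x⁴ + 52x³ − 56x² − 2x + 42.
Step 3: lead(15x⁶ − 32x⁵ + 16x⁴ + 52x³ − 56x² − 2x + 42) ÷ lead(D) = 15x⁶ ÷ −3x³ = −5x³. Subtract (−5x³)·D = 15x⁶ − 20x⁵ + 25x³. Remainder: −12x⁵ + 16x⁴ + 27x³ − 56x² − 2x + 42.
Step 4: lead(−12x⁵ + 16x⁴ + 27x³ − 56x² − 2x + 42) ÷ lead(D) = −12x⁵ ÷ −3x³ = 4x². Subtract (4x²)·D = −12x⁵ + 16x⁴ − 20x². Remainder: 27x³ − 36x² − 2x + 42.
Step 5: lead(27x³ − 36x² − 2x + 42) ÷ lead(D) = 27x³ ÷ −3x³ = −9. Subtract (−9)·D = 27x³ − 36x² + 45. Remainder: −2x − 3.

R = [-2, -3], so D(x) is not a factor of P(x). no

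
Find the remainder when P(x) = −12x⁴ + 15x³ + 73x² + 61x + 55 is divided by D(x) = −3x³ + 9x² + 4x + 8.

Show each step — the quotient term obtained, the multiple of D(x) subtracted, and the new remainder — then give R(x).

Step 1: lead(−12x⁴ + 15x³ + 73x² + 61x + 55) ÷ lead(D) = −12x⁴ ÷ −3x³ = 4x. Subtract (4x)·D = −12x⁴ + 36x³ + 16x² + 32x. Remainder: −21x³ + 57x² + 29x + 55.
Step 2: lead(−21x³ + 57x² + 29x + 55) ÷ lead(D) = −21x³ ÷ −3x³ = 7. Subtract (7)·D = −21x³ + 63x² + 28x + 56. Remainder: −6x² + x − 1.

R(x) = −6x² + x − 1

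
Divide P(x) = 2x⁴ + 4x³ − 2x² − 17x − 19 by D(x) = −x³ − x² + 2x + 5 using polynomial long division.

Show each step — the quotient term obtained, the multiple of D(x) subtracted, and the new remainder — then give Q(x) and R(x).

Step 1: lead(2x⁴ + 4x³ − 2x² − 17x − 19) ÷ lead(D) = 2x⁴ ÷ −x³ = −2x. Subtract (−2x)·D = 2x⁴ + 2x³ − 4x² − 10x. Remainder: 2x³ + 2x² − 7x − 19.
Step 2: lead(2x³ + 2x² − 7x − 19) ÷ lead(D) = 2x³ ÷ −x³ = −2. Subtract (−2)·D = 2x³ + 2x² − 4x − 10. Remainder: −3x − 9.

Q(x) = −2x − 2; R(x) = −3x − 9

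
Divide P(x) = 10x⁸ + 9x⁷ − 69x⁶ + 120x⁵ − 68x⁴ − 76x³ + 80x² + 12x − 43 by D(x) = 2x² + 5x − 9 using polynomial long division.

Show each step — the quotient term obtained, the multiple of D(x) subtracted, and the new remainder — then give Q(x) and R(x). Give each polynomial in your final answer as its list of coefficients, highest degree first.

Q = [5, -8, 8, 4, -8, 0, 4]; R = [-8, -7]

Step 1: lead(10x⁸ + 9x⁷ − 69x⁶ + 120x⁵ − 68x⁴ − 76x³ + 80x² + 12x − 43) ÷ lead(D) = 10x⁸ ÷ 2x² = 5x⁶. Subtract (5x⁶)·D = 10x⁸ + 25x⁷ − 45x⁶. Remainder: −16x⁷ − 24x⁶ + 120x⁵ − 68x⁴ − 76x³ + 80x² + 12x − 43.
Step 2: lead(−16x⁷ − 24x⁶ + 120x⁵ − 68x⁴ − 76x³ + 80x² + 12x − 43) ÷ lead(D) = −16x⁷ ÷ 2x² = −8x⁵. Subtract (−8x⁵)·D = −16x⁷ − 40x⁶ + 72x⁵. Remainder: 16x⁶ + 48x⁵ − 68x⁴ − 76x³ + 80x² + 12x − 43.
Step 3: lead(16x⁶ + 48x⁵ − 68x⁴ − 76x³ + 80x² + 12x − 43) ÷ lead(D) = 16x⁶ ÷ 2x² = 8x⁴. Subtract (8x⁴)·D = 16x⁶ + 40x⁵ − 72x⁴. Remainder: 8x⁵ + 4x⁴ − 76x³ + 80x² + 12x − 43.
Step 4: lead(8x⁵ + 4x⁴ − 76x³ + 80x² + 12x − 43) ÷ lead(D) = 8x⁵ ÷ 2x² = 4x³. Subtract (4x³)·D = 8x⁵ + 20x⁴ − 36x³. Remainder: −16x⁴ − 40x³ + 80x² + 12x − 43.
Step 5: lead(−16x⁴ − 40x³ + 80x² + 12x − 43) ÷ lead(D) = −16x⁴ ÷ 2x² = −8x². Subtract (−8x²)·D = −16x⁴ − 40x³ + 72x². Remainder: 8x² + 12x − 43.
Step 6: lead(8x² + 12x − 43) ÷ lead(D) = 8x² ÷ 2x² = 4. Subtract (4)·D = 8x² + 20x − 36. Remainder: −8x − 7.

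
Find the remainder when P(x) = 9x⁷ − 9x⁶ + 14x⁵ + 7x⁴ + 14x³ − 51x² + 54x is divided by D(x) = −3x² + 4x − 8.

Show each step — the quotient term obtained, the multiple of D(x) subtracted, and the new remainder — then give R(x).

R(x) = 2x + 8

Step 1: lead(9x⁷ − 9x⁶ + 14x⁵ + 7x⁴ + 14x³ − 51x² + 54x) ÷ lead(D) = 9x⁷ ÷ −3x² = −3x⁵. Subtract (−3x⁵)·D = 9x⁷ − 12x⁶ + 24x⁵. Remainder: 3x⁶ − 10x⁵ + 7x⁴ + 14x³ − 51x² + 54x.
Step 2: lead(3x⁶ − 10x⁵ + 7x⁴ + 14x³ − 51x² + 54x) ÷ lead(D) = 3x⁶ ÷ −3x² = −x⁴. Subtract (−x⁴)·D = 3x⁶ − 4x⁵ + 8x⁴. Remainder: −6x⁵ − x⁴ + 14x³ − 51x² + 54x.
Step 3: lead(−6x⁵ − x⁴ + 14x³ − 51x² + 54x) ÷ lead(D) = −6x⁵ ÷ −3x² = 2x³. Subtract (2x³)·D = −6x⁵ + 8x⁴ − 16x³. Remainder: −9x⁴ + 30x³ − 51x² + 54x.
Step 4: lead(−9x⁴ + 30x³ − 51x² + 54x) ÷ lead(D) = −9x⁴ ÷ −3x² = 3x². Subtract (3x²)·D = −9x⁴ + 12x³ − 24x². Remainder: 18x³ − 27x² + 54x.
Step 5: lead(18x³ − 27x² + 54x) ÷ lead(D) = 18x³ ÷ −3x² = −6x. Subtract (−6x)·D = 18x³ − 24x² + 48x. Remainder: −3x² + 6x.
Step 6: lead(−3x² + 6x) ÷ lead(D) = −3x² ÷ −3x² = 1. Subtract (1)·D = −3x² + 4x − 8. Remainder: 2x + 8.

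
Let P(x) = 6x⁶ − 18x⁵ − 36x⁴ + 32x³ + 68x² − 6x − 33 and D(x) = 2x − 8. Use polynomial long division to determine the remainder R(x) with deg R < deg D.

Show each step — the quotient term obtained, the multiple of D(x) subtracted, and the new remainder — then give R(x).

R(x) = 7

Step 1: lead(6x⁶ − 18x⁵ − 36x⁴ + 32x³ + 68x² − 6x − 33) ÷ lead(D) = 6x⁶ ÷ 2x = 3x⁵. Subtract (3x⁵)·D = 6x⁶ − 24x⁵. Remainder: 6x⁵ − 36x⁴ + 32x³ + 68x² − 6x − 33.
Step 2: lead(6x⁵ − 36x⁴ + 32x³ + 68x² − 6x − 33) ÷ lead(D) = 6x⁵ ÷ 2x = 3x⁴. Subtract (3x⁴)·D = 6x⁵ − 24x⁴. Remainder: −12x⁴ + 32x³ + 68x² − 6x − 33.
Step 3: lead(−12x⁴ + 32x³ + 68x² − 6x − 33) ÷ lead(D) = −12x⁴ ÷ 2x = −6x³. Subtract (−6x³)·D = −12x⁴ + 48x³. Remainder: −16x³ + 68x² − 6x − 33.
Step 4: lead(−16x³ + 68x² − 6x − 33) ÷ lead(D) = −16x³ ÷ 2x = −8x². Subtract (−8x²)·D = −16x³ + 64x². Remainder: 4x² − 6x − 33.
Step 5: lead(4x² − 6x − 33) ÷ lead(D) = 4x² ÷ 2x = 2x. Subtract (2x)·D = 4x² − 16x. Remainder: 10x − 33.
Step 6: lead(10x − 33) ÷ lead(D) = 10x ÷ 2x = 5. Subtract (5)·D = 10x − 40. Remainder: 7.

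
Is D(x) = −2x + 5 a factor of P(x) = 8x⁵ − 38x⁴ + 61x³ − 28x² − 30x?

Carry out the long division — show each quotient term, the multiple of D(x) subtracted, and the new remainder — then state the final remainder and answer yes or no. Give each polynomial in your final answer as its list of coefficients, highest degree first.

R = [0], so D(x) is a factor of P(x). yes

Step 1: lead(8x⁵ − 38x⁴ + 61x³ − 28x² − 30x) ÷ lead(D) = 8x⁵ ÷ −2x = −4x⁴. Subtract (−4x⁴)·D = 8x⁵ − 20x⁴. Remainder: −18x⁴ + 61x³ − 28x² − 30x.
Step 2: lead(−18x⁴ + 61x³ − 28x² − 30x) ÷ lead(D) = −18x⁴ ÷ −2x = 9x³. Subtract (9x³)·D = −18x⁴ + 45x³. Remainder: 16x³ − 28x² − 30x.
Step 3: lead(16x³ − 28x² − 30x) ÷ lead(D) = 16x³ ÷ −2x = −8x². Subtract (−8x²)·D = 16x³ − 40x². Remainder: 12x² − 30x.
Step 4: lead(12x² − 30x) ÷ lead(D) = 12x² ÷ −2x = −6x. Subtract (−6x)·D = 12x² − 30x. Remainder: 0.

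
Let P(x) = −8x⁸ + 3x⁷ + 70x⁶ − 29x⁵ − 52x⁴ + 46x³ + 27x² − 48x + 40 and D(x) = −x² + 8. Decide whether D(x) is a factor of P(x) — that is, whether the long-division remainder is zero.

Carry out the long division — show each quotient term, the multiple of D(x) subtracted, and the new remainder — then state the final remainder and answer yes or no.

Step 1: lead(−8x⁸ + 3x⁷ + 70x⁶ − 29x⁵ − 52x⁴ + 46x³ + 27x² − 48x + 40) ÷ lead(D) = −8x⁸ ÷ −x² = 8x⁶. Subtract (8x⁶)·D = −8x⁸ + 64x⁶. Remainder: 3x⁷ + 6x⁶ − 29x⁵ − 52x⁴ + 46x³ + 27x² − 48x + 40.
Step 2: lead(3x⁷ + 6x⁶ − 29x⁵ − 52x⁴ + 46x³ + 27x² − 48x + 40) ÷ lead(D) = 3x⁷ ÷ −x² = −3x⁵. Subtract (−3x⁵)·D = 3x⁷ − 24x⁵. Remainder: 6x⁶ − 5x⁵ − 52x⁴ + 46x³ + 27x² − 48x + 40.
Step 3: lead(6x⁶ − 5x⁵ − 52x⁴ + 46x³ + 27x² − 48x + 40) ÷ lead(D) = 6x⁶ ÷ −x² = −6x⁴. Subtract (−6x⁴)·D = 6x⁶ − 48x⁴. Remainder: −5x⁵ − 4x⁴ + 46x³ + 27x² − 48x + 40.
Step 4: lead(−5x⁵ − 4x⁴ + 46x³ + 27x² − 48x + 40) ÷ lead(D) = −5x⁵ ÷ −x² = 5x³. Subtract (5x³)·D = −5x⁵ + 40x³. Remainder: −4x⁴ + 6x³ + 27x² − 48x + 40.
Step 5: lead(−4x⁴ + 6x³ + 27x² − 48x + 40) ÷ lead(D) = −4x⁴ ÷ −x² = 4x². Subtract (4x²)·D = −4x⁴ + 32x². Remainder: 6x³ − 5x² − 48x + 40.
Step 6: lead(6x³ − 5x² − 48x + 40) ÷ lead(D) = 6x³ ÷ −x² = −6x. Subtract (−6x)·D = 6x³ − 48x. Remainder: −5x² + 40.
Step 7: lead(−5x² + 40) ÷ lead(D) = −5x² ÷ −x² = 5. Subtract (5)·D = −5x² + 40. Remainder: 0.

R(x) = 0, so D(x) is a factor of P(x). yes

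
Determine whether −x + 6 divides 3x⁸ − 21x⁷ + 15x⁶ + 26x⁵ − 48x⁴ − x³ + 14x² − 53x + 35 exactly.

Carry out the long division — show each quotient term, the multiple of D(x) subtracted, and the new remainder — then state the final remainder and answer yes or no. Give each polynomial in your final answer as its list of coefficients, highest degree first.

Step 1: lead(3x⁸ − 21x⁷ + 15x⁶ + 26x⁵ − 48x⁴ − x³ + 14x² − 53x + 35) ÷ lead(D) = 3x⁸ ÷ −x = −3x⁷. Subtract (−3x⁷)·D = 3x⁸ − 18x⁷. Remainder: −3x⁷ + 15x⁶ + 26x⁵ − 48x⁴ − x³ + 14x² − 53x + 35.
Step 2: lead(−3x⁷ + 15x⁶ + 26x⁵ − 48x⁴ − x³ + 14x² − 53x + 35) ÷ lead(D) = −3x⁷ ÷ −x = 3x⁶. Subtract (3x⁶)·D = −3x⁷ + 18x⁶. Remainder: −3x⁶ + 26x⁵ − 48x⁴ − x³ + 14x² − 53x + 35.
Step 3: lead(−3x⁶ + 26x⁵ − 48x⁴ − x³ + 14x² − 53x + 35) ÷ lead(D) = −3x⁶ ÷ −x = 3x⁵. Subtract (3x⁵)·D = −3x⁶ + 18x⁵. Remainder: 8x⁵ − 48x⁴ − x³ + 14x² − 53x + 35.
Step 4: lead(8x⁵ − 48x⁴ − x³ + 14x² − 53x + 35) ÷ lead(D) = 8x⁵ ÷ −x = −8x⁴. Subtract (−8x⁴)·D = 8x⁵ − 48x⁴. Remainder: −x³ + 14x² − 53x + 35.
Step 5: lead(−x³ + 14x² − 53x + 35) ÷ lead(D) = −x³ ÷ −x = x². Subtract (x²)·D = −x³ + 6x². Remainder: 8x² − 53x + 35.
Step 6: lead(8x² − 53x + 35) ÷ lead(D) = 8x² ÷ −x = −8x. Subtract (−8x)·D = 8x² − 48x. Remainder: −5x + 35.
Step 7: lead(−5x + 35) ÷ lead(D) = −5x ÷ −x = 5. Subtract (5)·D = −5x + 30. Remainder: 5.

R = [5], so D(x) is not a factor of P(x). no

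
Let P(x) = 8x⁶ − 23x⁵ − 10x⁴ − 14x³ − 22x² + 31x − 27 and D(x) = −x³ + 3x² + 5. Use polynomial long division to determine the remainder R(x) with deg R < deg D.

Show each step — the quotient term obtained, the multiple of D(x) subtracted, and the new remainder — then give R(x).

Step 1: lead(8x⁶ − 23x⁵ − 10x⁴ − 14x³ − 22x² + 31x − 27) ÷ lead(D) = 8x⁶ ÷ −x³ = −8x³. Subtract (−8x³)·D = 8x⁶ − 24x⁵ − 40x³. Remainder: x⁵ − 10x⁴ + 26x³ − 22x² + 31x − 27.
Step 2: lead(x⁵ − 10x⁴ + 26x³ − 22x² + 31x − 27) ÷ lead(D) = x⁵ ÷ −x³ = −x². Subtract (−x²)·D = x⁵ − 3x⁴ − 5x². Remainder: −7x⁴ + 26x³ − 17x² + 31x − 27.
Step 3: lead(−7x⁴ + 26x³ − 17x² + 31x − 27) ÷ lead(D) = −7x⁴ ÷ −x³ = 7x. Subtract (7x)·D = −7x⁴ + 21x³ + 35x. Remainder: 5x³ − 17x² − 4x − 27.
Step 4: lead(5x³ − 17x² − 4x − 27) ÷ lead(D) = 5x³ ÷ −x³ = −5. Subtract (−5)·D = 5x³ − 15x² − 25. Remainder: −2x² − 4x − 2.

R(x) = −2x² − 4x − 2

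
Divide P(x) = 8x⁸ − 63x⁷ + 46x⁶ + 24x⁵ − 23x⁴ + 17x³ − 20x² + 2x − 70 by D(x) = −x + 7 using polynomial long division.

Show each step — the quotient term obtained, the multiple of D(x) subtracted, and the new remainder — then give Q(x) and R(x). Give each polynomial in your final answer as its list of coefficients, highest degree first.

Step 1: lead(8x⁸ − 63x⁷ + 46x⁶ + 24x⁵ − 23x⁴ + 17x³ − 20x² + 2x − 70) ÷ lead(D) = 8x⁸ ÷ −x = −8x⁷. Subtract (−8x⁷)·D = 8x⁸ − 56x⁷. Remainder: −7x⁷ + 46x⁶ + 24x⁵ − 23x⁴ + 17x³ − 20x² + 2x − 70.
Step 2: lead(−7x⁷ + 46x⁶ + 24x⁵ − 23x⁴ + 17x³ − 20x² + 2x − 70) ÷ lead(D) = −7x⁷ ÷ −x = 7x⁶. Subtract (7x⁶)·D = −7x⁷ + 49x⁶. Remainder: −3x⁶ + 24x⁵ − 23x⁴ + 17x³ − 20x² + 2x − 70.
Step 3: lead(−3x⁶ + 24x⁵ − 23x⁴ + 17x³ − 20x² + 2x − 70) ÷ lead(D) = −3x⁶ ÷ −x = 3x⁵. Subtract (3x⁵)·D = −3x⁶ + 21x⁵. Remainder: 3x⁵ − 23x⁴ + 17x³ − 20x² + 2x − 70.
Step 4: lead(3x⁵ − 23x⁴ + 17x³ − 20x² + 2x − 70) ÷ lead(D) = 3x⁵ ÷ −x = −3x⁴. Subtract (−3x⁴)·D = 3x⁵ − 21x⁴. Remainder: −2x⁴ + 17x³ − 20x² + 2x − 70.
Step 5: lead(−2x⁴ + 17x³ − 20x² + 2x − 70) ÷ lead(D) = −2x⁴ ÷ −x = 2x³. Subtract (2x³)·D = −2x⁴ + 14x³. Remainder: 3x³ − 20x² + 2x − 70.
Step 6: lead(3x³ − 20x² + 2x − 70) ÷ lead(D) = 3x³ ÷ −x = −3x². Subtract (−3x²)·D = 3x³ − 21x². Remainder: x² + 2x − 70.
Step 7: lead(x² + 2x − 70) ÷ lead(D) = x² ÷ −x = −x. Subtract (−x)·D = x² − 7x. Remainder: 9x − 70.
Step 8: lead(9x − 70) ÷ lead(D) = 9x ÷ −x = −9. Subtract (−9)·D = 9x − 63. Remainder: −7.

Q = [-8, 7, 3, -3, 2, -3, -1, -9]; R = [-7]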